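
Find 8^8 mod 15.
By repeated squaring mod 15: 8^{1}≡8, 8^{2}≡4, 8^{4}≡1, 8^{8}≡1. So 8^{8} ≡ 1 mod 15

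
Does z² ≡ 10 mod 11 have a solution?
By Euler's criterion: 10^{5} ≡ 10 mod 11. Since this equals -1 (≡ 10), 10 is not a QR.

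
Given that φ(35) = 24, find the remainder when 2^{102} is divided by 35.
By Euler: 2^{24} ≡ 1 mod 35 since gcd(2, 35) = 1. 102 = 4×24 + 6. So 2^{102} ≡ 2^{6} ≡ 29 mod 35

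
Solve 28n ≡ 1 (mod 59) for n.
Since 59 is prime, by Fermat 28^(-1) ≡ 28^{57} ≡ 19 (mod 59). Verify: 28 × 19 = 532 ≡ 1 (mod 59)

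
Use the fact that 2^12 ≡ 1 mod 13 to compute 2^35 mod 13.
By Fermat: 2^{12} ≡ 1 mod 13. 35 = 2×12 + 11. So 2^{35} ≡ 2^{11} ≡ 7 mod 13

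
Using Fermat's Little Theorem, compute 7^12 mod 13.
By Fermat's Little Theorem, 7^{12} ≡ 1 (mod 13) since 13 is prime and gcd(7, 13) = 1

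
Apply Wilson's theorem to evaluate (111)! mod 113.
(112)! = (111)! × (112) ≡ -1 (mod 113). So (111)! ≡ -1 × (112)^(-1) ≡ (-1)×(-1) = 1 (mod 113)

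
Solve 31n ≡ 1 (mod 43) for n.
Since 43 is prime, by Fermat 31^(-1) ≡ 31^{41} ≡ 25 (mod 43). Verify: 31 × 25 = 775 ≡ 1 (mod 43)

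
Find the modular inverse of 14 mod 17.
Since 17 is prime, by Fermat 14^(-1) ≡ 14^{15} ≡ 11 (mod 17). Verify: 14 × 11 = 154 ≡ 1 (mod 17)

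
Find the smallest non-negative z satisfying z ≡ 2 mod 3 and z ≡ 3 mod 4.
M = 3 × 4 = 12. M₁ = 4, y₁ ≡ 1 mod 3. M₂ = 3, y₂ ≡ 3 mod 4. z = 2×4×1 + 3×3×3 ≡ 11 mod 12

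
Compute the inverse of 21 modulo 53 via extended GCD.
Extended GCD: 21(-5) + 53(2) = 1. So 21^(-1) ≡ -5 ≡ 48 (mod 53). Verify: 21 × 48 = 1008 ≡ 1 (mod 53)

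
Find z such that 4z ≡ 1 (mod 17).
Since 17 is prime, by Fermat 4^(-1) ≡ 4^{15} ≡ 13 (mod 17). Verify: 4 × 13 = 52 ≡ 1 (mod 17)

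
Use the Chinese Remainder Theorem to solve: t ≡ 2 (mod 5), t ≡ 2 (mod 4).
M = 5 × 4 = 20. M₁ = 4, y₁ ≡ 4 (mod 5). M₂ = 5, y₂ ≡ 1 (mod 4). t = 2×4×4 + 2×5×1 ≡ 2 (mod 20)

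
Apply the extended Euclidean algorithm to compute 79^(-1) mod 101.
Extended GCD: 79(-23) + 101(18) = 1. So 79^(-1) ≡ -23 ≡ 78 (mod 101). Verify: 79 × 78 = 6162 ≡ 1 (mod 101)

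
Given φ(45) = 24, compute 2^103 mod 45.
By Euler: 2^{24} ≡ 1 (mod 45) since gcd(2, 45) = 1. 103 = 4×24 + 7. So 2^{103} ≡ 2^{7} ≡ 38 (mod 45)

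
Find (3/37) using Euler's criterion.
(3/37) = 3^{18} mod 37 = 1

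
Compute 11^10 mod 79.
By repeated squaring mod 79: 11^{1}≡11, 11^{2}≡42, 11^{4}≡26, 11^{8}≡44. Then 11^{10} = 11^{8+2} ≡ 44 × 42 ≡ 31 mod 79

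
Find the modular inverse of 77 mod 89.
Since 89 is prime, by Fermat 77^(-1) ≡ 77^{87} ≡ 37 mod 89. Verify: 77 × 37 = 2849 ≡ 1 mod 89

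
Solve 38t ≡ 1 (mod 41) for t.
Since 41 is prime, by Fermat 38^(-1) ≡ 38^{39} ≡ 27 (mod 41). Verify: 38 × 27 = 1026 ≡ 1 (mod 41)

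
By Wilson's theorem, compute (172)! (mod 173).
By Wilson's theorem, (172)! ≡ -1 ≡ 172 (mod 173)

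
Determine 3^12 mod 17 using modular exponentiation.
By repeated squaring (mod 17): 3^{1}≡3, 3^{2}≡9, 3^{4}≡13, 3^{8}≡16. Then 3^{12} = 3^{8+4} ≡ 16 × 13 ≡ 4 (mod 17)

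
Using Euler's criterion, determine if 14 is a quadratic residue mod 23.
By Euler's criterion: 14^{11} ≡ 22 (mod 23). Since this equals -1 (≡ 22), 14 is not a QR.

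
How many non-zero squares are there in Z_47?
The squaring map on Z_47* is 2-to-1, so there are (46)/2 = 23 QRs.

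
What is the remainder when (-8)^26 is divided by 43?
By repeated squaring (mod 43): (-8)^{1}≡35, (-8)^{2}≡21, (-8)^{4}≡11, (-8)^{8}≡35, (-8)^{16}≡21. Then (-8)^{26} = (-8)^{16+8+2} ≡ 21 × 35 × 21 ≡ 41 (mod 43)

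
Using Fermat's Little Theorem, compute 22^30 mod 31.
By Fermat's Little Theorem, 22^{30} ≡ 1 mod 31 since 31 is prime and gcd(22, 31) = 1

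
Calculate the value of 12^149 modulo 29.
Using Fermat: 12^{28} ≡ 1 mod 29. 149 ≡ 9 mod 28. So 12^{149} ≡ 12^{9} ≡ 12 mod 29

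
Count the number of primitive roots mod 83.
A prime p has φ(p-1) primitive roots; here φ(82) = 40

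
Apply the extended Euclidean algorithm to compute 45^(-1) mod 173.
Extended GCD: 45(50) + 173(-13) = 1. So 45^(-1) ≡ 50 (mod 173). Verify: 45 × 50 = 2250 ≡ 1 (mod 173)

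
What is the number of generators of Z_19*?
Number of primitive roots mod 19 = φ(p-1) = φ(18) = 6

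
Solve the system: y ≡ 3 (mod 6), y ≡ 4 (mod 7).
M = 6 × 7 = 42. M₁ = 7, y₁ ≡ 1 (mod 6). M₂ = 6, y₂ ≡ 6 (mod 7). y = 3×7×1 + 4×6×6 ≡ 39 (mod 42)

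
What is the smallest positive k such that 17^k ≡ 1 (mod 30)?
Powers of 17 mod 30: 17^1≡17, 17^2≡19, 17^3≡23, 17^4≡1. ord_30(17) = 4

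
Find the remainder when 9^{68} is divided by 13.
By Fermat: 9^{12} ≡ 1 mod 13. 68 = 5×12 + 8. So 9^{68} ≡ 9^{8} ≡ 3 mod 13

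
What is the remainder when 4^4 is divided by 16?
4^{4} = 256 ≡ 0 (mod 16)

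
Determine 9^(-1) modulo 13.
Since 13 is prime, by Fermat 9^(-1) ≡ 9^{11} ≡ 3 (mod 13). Verify: 9 × 3 = 27 ≡ 1 (mod 13)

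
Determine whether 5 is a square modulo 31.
By Euler's criterion: 5^{15} ≡ 1 (mod 31). Since this equals 1, 5 is a QR.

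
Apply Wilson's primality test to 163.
(162)! mod 163 = 162. Since 162 ≡ -1 mod 163, 163 is prime.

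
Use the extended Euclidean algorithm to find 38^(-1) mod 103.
Extended GCD: 38(19) + 103(-7) = 1. So 38^(-1) ≡ 19 mod 103. Verify: 38 × 19 = 722 ≡ 1 mod 103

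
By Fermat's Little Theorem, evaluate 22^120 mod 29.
By Fermat: 22^{28} ≡ 1 (mod 29). 120 = 4×28 + 8. So 22^{120} ≡ 22^{8} ≡ 7 (mod 29)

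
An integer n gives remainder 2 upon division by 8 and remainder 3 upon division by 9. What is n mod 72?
M = 8 × 9 = 72. M₁ = 9, y₁ ≡ 1 mod 8. M₂ = 8, y₂ ≡ 8 mod 9. n = 2×9×1 + 3×8×8 ≡ 66 mod 72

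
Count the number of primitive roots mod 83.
A prime p has φ(p-1) primitive roots; here φ(82) = 40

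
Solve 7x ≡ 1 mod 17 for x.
Since 17 is prime, by Fermat 7^(-1) ≡ 7^{15} ≡ 5 mod 17. Verify: 7 × 5 = 35 ≡ 1 mod 17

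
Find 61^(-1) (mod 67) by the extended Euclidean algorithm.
Extended GCD: 61(11) + 67(-10) = 1. So 61^(-1) ≡ 11 (mod 67). Verify: 61 × 11 = 671 ≡ 1 (mod 67)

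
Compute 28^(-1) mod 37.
Since 37 is prime, by Fermat 28^(-1) ≡ 28^{35} ≡ 4 mod 37. Verify: 28 × 4 = 112 ≡ 1 mod 37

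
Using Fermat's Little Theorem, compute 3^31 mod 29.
By Fermat: 3^{28} ≡ 1 mod 29. So 3^{31} = 3^{28} · 3^{3} ≡ 3^{3} ≡ 27 mod 29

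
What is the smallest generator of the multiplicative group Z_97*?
g = 5. Powers: [5, 25, 28, 43, 21, 8, ...] generates all 96 non-zero residues.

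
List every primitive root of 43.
There are φ(42) = 12 primitive roots mod 43: {3, 5, 12, 18, 19, 20, 26, 28, 29, 30, 33, 34}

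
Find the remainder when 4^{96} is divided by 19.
By Fermat: 4^{18} ≡ 1 (mod 19). 96 = 5×18 + 6. So 4^{96} ≡ 4^{6} ≡ 11 (mod 19)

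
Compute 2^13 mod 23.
By repeated squaring (mod 23): 2^{1}≡2, 2^{2}≡4, 2^{4}≡16, 2^{8}≡3. Then 2^{13} = 2^{8+4+1} ≡ 3 × 16 × 2 ≡ 4 (mod 23)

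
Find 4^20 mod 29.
By repeated squaring mod 29: 4^{1}≡4, 4^{2}≡16, 4^{4}≡24, 4^{8}≡25, 4^{16}≡16. Then 4^{20} = 4^{16+4} ≡ 16 × 24 ≡ 7 mod 29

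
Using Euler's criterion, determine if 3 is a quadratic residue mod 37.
By Euler's criterion: 3^{18} ≡ 1 (mod 37). Since this equals 1, 3 is a QR.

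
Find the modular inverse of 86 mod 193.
Since 193 is prime, by Fermat 86^(-1) ≡ 86^{191} ≡ 101 mod 193. Verify: 86 × 101 = 8686 ≡ 1 mod 193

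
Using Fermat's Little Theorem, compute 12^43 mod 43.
By Fermat: 12^{42} ≡ 1 (mod 43). So 12^{43} = 12^{42} · 12^{1} ≡ 12^{1} ≡ 12 (mod 43)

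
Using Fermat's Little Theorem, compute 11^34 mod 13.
By Fermat: 11^{12} ≡ 1 mod 13. 34 = 2×12 + 10. So 11^{34} ≡ 11^{10} ≡ 10 mod 13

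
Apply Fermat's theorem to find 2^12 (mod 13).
By Fermat's Little Theorem, 2^{12} ≡ 1 (mod 13) since 13 is prime and gcd(2, 13) = 1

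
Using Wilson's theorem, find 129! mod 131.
(130)! = (129)! × (130) ≡ -1 mod 131. So (129)! ≡ -1 × (130)^(-1) ≡ (-1)×(-1) = 1 mod 131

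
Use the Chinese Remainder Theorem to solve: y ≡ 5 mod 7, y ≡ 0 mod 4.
M = 7 × 4 = 28. M₁ = 4, y₁ ≡ 2 mod 7. M₂ = 7, y₂ ≡ 3 mod 4. y = 5×4×2 + 0×7×3 ≡ 12 mod 28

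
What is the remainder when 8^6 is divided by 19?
By repeated squaring (mod 19): 8^{1}≡8, 8^{2}≡7, 8^{4}≡11. Then 8^{6} = 8^{4+2} ≡ 11 × 7 ≡ 1 (mod 19)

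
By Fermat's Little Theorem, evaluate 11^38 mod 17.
By Fermat: 11^{16} ≡ 1 mod 17. 38 = 2×16 + 6. So 11^{38} ≡ 11^{6} ≡ 8 mod 17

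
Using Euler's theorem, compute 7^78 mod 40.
By Euler: 7^{16} ≡ 1 (mod 40) since gcd(7, 40) = 1. 78 = 4×16 + 14. So 7^{78} ≡ 7^{14} ≡ 9 (mod 40)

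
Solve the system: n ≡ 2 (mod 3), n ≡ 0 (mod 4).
M = 3 × 4 = 12. M₁ = 4, y₁ ≡ 1 (mod 3). M₂ = 3, y₂ ≡ 3 (mod 4). n = 2×4×1 + 0×3×3 ≡ 8 (mod 12)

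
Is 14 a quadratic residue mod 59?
By Euler's criterion: 14^{29} ≡ 58 (mod 59). Since this equals -1 (≡ 58), 14 is not a QR.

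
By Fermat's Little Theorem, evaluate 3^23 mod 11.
By Fermat: 3^{10} ≡ 1 (mod 11). 23 = 2×10 + 3. So 3^{23} ≡ 3^{3} ≡ 5 (mod 11)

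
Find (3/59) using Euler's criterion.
(3/59) = 3^{29} mod 59 = 1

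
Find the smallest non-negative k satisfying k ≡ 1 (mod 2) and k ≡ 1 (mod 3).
M = 2 × 3 = 6. M₁ = 3, y₁ ≡ 1 (mod 2). M₂ = 2, y₂ ≡ 2 (mod 3). k = 1×3×1 + 1×2×2 ≡ 1 (mod 6)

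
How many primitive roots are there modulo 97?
There are φ(97-1) = φ(96) = 32 primitive roots modulo 97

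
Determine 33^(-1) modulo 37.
Since 37 is prime, by Fermat 33^(-1) ≡ 33^{35} ≡ 9 (mod 37). Verify: 33 × 9 = 297 ≡ 1 (mod 37)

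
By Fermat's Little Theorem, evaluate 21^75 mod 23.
By Fermat: 21^{22} ≡ 1 mod 23. 75 = 3×22 + 9. So 21^{75} ≡ 21^{9} ≡ 17 mod 23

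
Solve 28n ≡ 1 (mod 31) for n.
Since 31 is prime, by Fermat 28^(-1) ≡ 28^{29} ≡ 10 (mod 31). Verify: 28 × 10 = 280 ≡ 1 (mod 31)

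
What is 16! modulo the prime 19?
(18)! = (16)! × (17) × (18) ≡ -1 (mod 19). So (16)! ≡ -1 × [(18)(17)]^(-1) ≡ 9 (mod 19)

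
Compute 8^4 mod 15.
8^{4} = 4096 ≡ 1 (mod 15)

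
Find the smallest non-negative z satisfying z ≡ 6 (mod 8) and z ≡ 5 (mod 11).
M = 8 × 11 = 88. M₁ = 11, y₁ ≡ 3 (mod 8). M₂ = 8, y₂ ≡ 7 (mod 11). z = 6×11×3 + 5×8×7 ≡ 38 (mod 88)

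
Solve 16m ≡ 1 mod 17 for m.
Since 17 is prime, by Fermat 16^(-1) ≡ 16^{15} ≡ 16 mod 17. Verify: 16 × 16 = 256 ≡ 1 mod 17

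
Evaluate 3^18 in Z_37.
By repeated squaring mod 37: 3^{1}≡3, 3^{2}≡9, 3^{4}≡7, 3^{8}≡12, 3^{16}≡33. Then 3^{18} = 3^{16+2} ≡ 33 × 9 ≡ 1 mod 37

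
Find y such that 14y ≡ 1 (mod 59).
Since 59 is prime, by Fermat 14^(-1) ≡ 14^{57} ≡ 38 (mod 59). Verify: 14 × 38 = 532 ≡ 1 (mod 59)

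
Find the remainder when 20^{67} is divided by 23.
By Fermat: 20^{22} ≡ 1 mod 23. 67 = 3×22 + 1. So 20^{67} ≡ 20^{1} ≡ 20 mod 23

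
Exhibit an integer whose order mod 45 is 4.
8 has order 4 mod 45 since 8^{4} ≡ 1 mod 45 and no smaller power works.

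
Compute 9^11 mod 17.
By repeated squaring (mod 17): 9^{1}≡9, 9^{2}≡13, 9^{4}≡16, 9^{8}≡1. Then 9^{11} = 9^{8+2+1} ≡ 1 × 13 × 9 ≡ 15 (mod 17)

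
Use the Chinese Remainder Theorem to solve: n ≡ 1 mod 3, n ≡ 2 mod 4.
M = 3 × 4 = 12. M₁ = 4, y₁ ≡ 1 mod 3. M₂ = 3, y₂ ≡ 3 mod 4. n = 1×4×1 + 2×3×3 ≡ 10 mod 12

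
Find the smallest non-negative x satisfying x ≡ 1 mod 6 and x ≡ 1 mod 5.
M = 6 × 5 = 30. M₁ = 5, y₁ ≡ 5 mod 6. M₂ = 6, y₂ ≡ 1 mod 5. x = 1×5×5 + 1×6×1 ≡ 1 mod 30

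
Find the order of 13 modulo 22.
Powers of 13 mod 22: 13^1≡13, 13^2≡15, 13^3≡19, 13^4≡5, 13^5≡21, 13^6≡9, 13^7≡7, 13^8≡3, 13^9≡17, 13^10≡1. ord_22(13) = 10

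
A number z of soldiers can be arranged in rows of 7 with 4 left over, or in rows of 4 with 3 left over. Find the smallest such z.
M = 7 × 4 = 28. M₁ = 4, y₁ ≡ 2 mod 7. M₂ = 7, y₂ ≡ 3 mod 4. z = 4×4×2 + 3×7×3 ≡ 11 mod 28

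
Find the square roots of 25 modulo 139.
The square roots of 25 mod 139 are 5 and 134. Verify: 5² = 25 ≡ 25 (mod 139)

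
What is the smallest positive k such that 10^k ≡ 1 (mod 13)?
Powers of 10 mod 13: 10^1≡10, 10^2≡9, 10^3≡12, 10^4≡3, 10^5≡4, 10^6≡1. ord_13(10) = 6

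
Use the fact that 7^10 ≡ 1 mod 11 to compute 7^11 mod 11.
By Fermat: 7^{10} ≡ 1 mod 11. So 7^{11} = 7^{10} · 7^{1} ≡ 7^{1} ≡ 7 mod 11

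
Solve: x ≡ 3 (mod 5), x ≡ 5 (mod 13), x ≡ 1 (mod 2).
M = 5 × 13 × 2 = 130. M₁ = 26, y₁ ≡ 1 (mod 5). M₂ = 10, y₂ ≡ 4 (mod 13). M₃ = 65, y₃ ≡ 1 (mod 2). x = 3×26×1 + 5×10×4 + 1×65×1 ≡ 83 (mod 130)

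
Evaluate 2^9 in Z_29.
By repeated squaring mod 29: 2^{1}≡2, 2^{2}≡4, 2^{4}≡16, 2^{8}≡24. Then 2^{9} = 2^{8+1} ≡ 24 × 2 ≡ 19 mod 29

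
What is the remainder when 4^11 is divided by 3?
Using Fermat: 4^{2} ≡ 1 mod 3. 11 ≡ 1 mod 2. So 4^{11} ≡ 4^{1} ≡ 1 mod 3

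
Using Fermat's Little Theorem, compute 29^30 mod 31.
By Fermat's Little Theorem, 29^{30} ≡ 1 mod 31 since 31 is prime and gcd(29, 31) = 1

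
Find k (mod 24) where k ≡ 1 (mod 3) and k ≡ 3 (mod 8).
M = 3 × 8 = 24. M₁ = 8, y₁ ≡ 2 (mod 3). M₂ = 3, y₂ ≡ 3 (mod 8). k = 1×8×2 + 3×3×3 ≡ 19 (mod 24)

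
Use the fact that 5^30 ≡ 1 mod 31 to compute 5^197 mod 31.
By Fermat: 5^{30} ≡ 1 mod 31. 197 ≡ 17 mod 30. So 5^{197} ≡ 5^{17} ≡ 25 mod 31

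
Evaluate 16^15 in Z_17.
By repeated squaring mod 17: 16^{1}≡16, 16^{2}≡1, 16^{4}≡1, 16^{8}≡1. Then 16^{15} = 16^{8+4+2+1} ≡ 1 × 1 × 1 × 16 ≡ 16 mod 17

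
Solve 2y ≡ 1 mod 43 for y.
Since 43 is prime, by Fermat 2^(-1) ≡ 2^{41} ≡ 22 mod 43. Verify: 2 × 22 = 44 ≡ 1 mod 43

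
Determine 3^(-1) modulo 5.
Since 5 is prime, by Fermat 3^(-1) ≡ 3^{3} ≡ 2 (mod 5). Verify: 3 × 2 = 6 ≡ 1 (mod 5)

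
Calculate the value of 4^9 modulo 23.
By repeated squaring (mod 23): 4^{1}≡4, 4^{2}≡16, 4^{4}≡3, 4^{8}≡9. Then 4^{9} = 4^{8+1} ≡ 9 × 4 ≡ 13 (mod 23)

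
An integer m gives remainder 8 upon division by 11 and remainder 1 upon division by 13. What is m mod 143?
M = 11 × 13 = 143. M₁ = 13, y₁ ≡ 6 mod 11. M₂ = 11, y₂ ≡ 6 mod 13. m = 8×13×6 + 1×11×6 ≡ 118 mod 143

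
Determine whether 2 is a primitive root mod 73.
2^{9} ≡ 1 (mod 73) and 9 < 72, so ord_73(2) = 9 ≠ 72 and 2 is not a primitive root.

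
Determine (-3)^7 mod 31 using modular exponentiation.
By repeated squaring mod 31: (-3)^{1}≡28, (-3)^{2}≡9, (-3)^{4}≡19. Then (-3)^{7} = (-3)^{4+2+1} ≡ 19 × 9 × 28 ≡ 14 mod 31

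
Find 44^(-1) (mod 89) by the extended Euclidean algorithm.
Extended GCD: 44(-2) + 89(1) = 1. So 44^(-1) ≡ -2 ≡ 87 (mod 89). Verify: 44 × 87 = 3828 ≡ 1 (mod 89)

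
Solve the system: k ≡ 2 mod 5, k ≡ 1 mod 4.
M = 5 × 4 = 20. M₁ = 4, y₁ ≡ 4 mod 5. M₂ = 5, y₂ ≡ 1 mod 4. k = 2×4×4 + 1×5×1 ≡ 17 mod 20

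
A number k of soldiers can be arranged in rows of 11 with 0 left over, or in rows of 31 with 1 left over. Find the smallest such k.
M = 11 × 31 = 341. M₁ = 31, y₁ ≡ 5 mod 11. M₂ = 11, y₂ ≡ 17 mod 31. k = 0×31×5 + 1×11×17 ≡ 187 mod 341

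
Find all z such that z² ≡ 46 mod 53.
The square roots of 46 mod 53 are 24 and 29. Verify: 24² = 576 ≡ 46 mod 53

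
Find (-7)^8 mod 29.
By repeated squaring mod 29: (-7)^{1}≡22, (-7)^{2}≡20, (-7)^{4}≡23, (-7)^{8}≡7. So (-7)^{8} ≡ 7 mod 29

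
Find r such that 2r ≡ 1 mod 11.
Since 11 is prime, by Fermat 2^(-1) ≡ 2^{9} ≡ 6 mod 11. Verify: 2 × 6 = 12 ≡ 1 mod 11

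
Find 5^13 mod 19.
By repeated squaring mod 19: 5^{1}≡5, 5^{2}≡6, 5^{4}≡17, 5^{8}≡4. Then 5^{13} = 5^{8+4+1} ≡ 4 × 17 × 5 ≡ 17 mod 19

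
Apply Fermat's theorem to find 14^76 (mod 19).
By Fermat: 14^{18} ≡ 1 (mod 19). 76 = 4×18 + 4. So 14^{76} ≡ 14^{4} ≡ 17 (mod 19)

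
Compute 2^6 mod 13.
By repeated squaring mod 13: 2^{1}≡2, 2^{2}≡4, 2^{4}≡3. Then 2^{6} = 2^{4+2} ≡ 3 × 4 ≡ 12 mod 13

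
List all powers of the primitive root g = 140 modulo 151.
140^1, 140^2, ..., 140^{150} mod 151: [140, 121, 28, 145, 66, 29, 134, 36, 57, 128, 102, 86, 111, 138, 143, 88, 89, 78, 48, 76, 70, 136, 14, 148, 33, 90, 67, 18, 104, 64, 51, 43, 131, 69, 147, 44, 120, 39, 24, 38, 35, 68, 7, 74, 92, 45, 109, 9, 52, 32, 101, 97, 141, 110, 149, 22, 60, 95, 12, 19, 93, 34, 79, 37, 46, 98, 130, 80, 26, 16, 126, 124, 146, 55, 150, 11, 30, 123, 6, 85, 122, 17, 115, 94, 23, 49, 65, 40, 13, 8, 63, 62, 73, 103, 75, 81, 15, 137, 3, 118, 61, 84, 133, 47, 87, 100, 108, 20, 82, 4, 107, 31, 112, 127, 113, 116, 83, 144, 77, 59, 106, 42, 142, 99, 119, 50, 54, 10, 41, 2, 129, 91, 56, 139, 132, 58, 117, 72, 114, 105, 53, 21, 71, 125, 135, 25, 27, 5, 96, 1]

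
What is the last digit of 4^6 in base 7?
Using Fermat: 4^{6} ≡ 1 (mod 7). 6 ≡ 0 (mod 6). So 4^{6} ≡ 4^{0} ≡ 1 (mod 7)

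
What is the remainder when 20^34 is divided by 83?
By repeated squaring mod 83: 20^{1}≡20, 20^{2}≡68, 20^{4}≡59, 20^{8}≡78, 20^{16}≡25, 20^{32}≡44. Then 20^{34} = 20^{32+2} ≡ 44 × 68 ≡ 4 mod 83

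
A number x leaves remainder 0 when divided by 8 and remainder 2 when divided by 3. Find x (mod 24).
M = 8 × 3 = 24. M₁ = 3, y₁ ≡ 3 (mod 8). M₂ = 8, y₂ ≡ 2 (mod 3). x = 0×3×3 + 2×8×2 ≡ 8 (mod 24)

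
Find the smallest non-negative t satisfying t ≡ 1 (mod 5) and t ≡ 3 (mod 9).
M = 5 × 9 = 45. M₁ = 9, y₁ ≡ 4 (mod 5). M₂ = 5, y₂ ≡ 2 (mod 9). t = 1×9×4 + 3×5×2 ≡ 21 (mod 45)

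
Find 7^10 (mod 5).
Using Fermat: 7^{4} ≡ 1 (mod 5). 10 ≡ 2 (mod 4). So 7^{10} ≡ 7^{2} ≡ 4 (mod 5)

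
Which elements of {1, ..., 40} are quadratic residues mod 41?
Quadratic residues modulo 41: {1, 2, 4, 5, 8, 9, 10, 16, 18, 20, 21, 23, 25, 31, 32, 33, 36, 37, 39, 40}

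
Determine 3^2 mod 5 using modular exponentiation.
3^{2} = 9 ≡ 4 mod 5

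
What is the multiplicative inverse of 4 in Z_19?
Since 19 is prime, by Fermat 4^(-1) ≡ 4^{17} ≡ 5 (mod 19). Verify: 4 × 5 = 20 ≡ 1 (mod 19)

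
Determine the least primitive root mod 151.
g = 6. For each prime q|150: 6^{75}≡150, 6^{50}≡32, 6^{30}≡59, none ≡ 1, so ord_151(6) = 150 and 6 is a primitive root.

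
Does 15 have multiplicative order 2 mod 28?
Powers of 15 mod 28: 15^1≡15, 15^2≡1. First k with 15^k≡1 is k=2. Yes, ord_28(15) = 2.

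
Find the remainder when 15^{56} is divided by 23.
By Fermat: 15^{22} ≡ 1 mod 23. 56 = 2×22 + 12. So 15^{56} ≡ 15^{12} ≡ 8 mod 23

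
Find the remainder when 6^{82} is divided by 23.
By Fermat: 6^{22} ≡ 1 (mod 23). 82 = 3×22 + 16. So 6^{82} ≡ 6^{16} ≡ 2 (mod 23)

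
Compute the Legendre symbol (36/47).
(36/47) = 36^{23} mod 47 = 1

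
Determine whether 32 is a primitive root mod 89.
32^{11} ≡ 1 (mod 89) and 11 < 88, so ord_89(32) = 11 ≠ 88 and 32 is not a primitive root.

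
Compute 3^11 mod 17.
By repeated squaring mod 17: 3^{1}≡3, 3^{2}≡9, 3^{4}≡13, 3^{8}≡16. Then 3^{11} = 3^{8+2+1} ≡ 16 × 9 × 3 ≡ 7 mod 17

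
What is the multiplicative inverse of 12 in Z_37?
Since 37 is prime, by Fermat 12^(-1) ≡ 12^{35} ≡ 34 (mod 37). Verify: 12 × 34 = 408 ≡ 1 (mod 37)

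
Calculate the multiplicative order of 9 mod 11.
Powers of 9 mod 11: 9^1≡9, 9^2≡4, 9^3≡3, 9^4≡5, 9^5≡1. ord_11(9) = 5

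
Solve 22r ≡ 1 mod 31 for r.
Since 31 is prime, by Fermat 22^(-1) ≡ 22^{29} ≡ 24 mod 31. Verify: 22 × 24 = 528 ≡ 1 mod 31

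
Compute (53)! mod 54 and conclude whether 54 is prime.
(53)! mod 54 = 0. Since 0 ≢ -1 mod 54, 54 is not prime.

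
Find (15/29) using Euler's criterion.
(15/29) = 15^{14} mod 29 = -1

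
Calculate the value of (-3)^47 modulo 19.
Using Fermat: (-3)^{18} ≡ 1 (mod 19). 47 ≡ 11 (mod 18). So (-3)^{47} ≡ (-3)^{11} ≡ 9 (mod 19)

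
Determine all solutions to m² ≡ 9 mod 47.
The square roots of 9 mod 47 are 3 and 44. Verify: 3² = 9 ≡ 9 mod 47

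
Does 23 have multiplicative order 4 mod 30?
Powers of 23 mod 30: 23^1≡23, 23^2≡19, 23^3≡17, 23^4≡1. First k with 23^k≡1 is k=4. Yes, ord_30(23) = 4.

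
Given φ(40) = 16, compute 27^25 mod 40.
By Euler: 27^{16} ≡ 1 (mod 40) since gcd(27, 40) = 1. 25 = 1×16 + 9. So 27^{25} ≡ 27^{9} ≡ 27 (mod 40)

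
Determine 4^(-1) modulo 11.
Since 11 is prime, by Fermat 4^(-1) ≡ 4^{9} ≡ 3 mod 11. Verify: 4 × 3 = 12 ≡ 1 mod 11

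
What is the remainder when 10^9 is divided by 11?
By repeated squaring (mod 11): 10^{1}≡10, 10^{2}≡1, 10^{4}≡1, 10^{8}≡1. Then 10^{9} = 10^{8+1} ≡ 1 × 10 ≡ 10 (mod 11)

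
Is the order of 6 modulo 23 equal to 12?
Powers of 6 mod 23: 6^1≡6, 6^2≡13, 6^3≡9, 6^4≡8, 6^5≡2, 6^6≡12, 6^7≡3, 6^8≡18, 6^9≡16, 6^10≡4, 6^11≡1. Already 6^11≡1, so the order is 11 < 12. No, the actual order is 11.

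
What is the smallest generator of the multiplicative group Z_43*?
g = 3. For each prime q|42: 3^{21}≡42, 3^{14}≡36, 3^{6}≡41, none ≡ 1, so ord_43(3) = 42 and 3 is a primitive root.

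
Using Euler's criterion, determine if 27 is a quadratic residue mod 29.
By Euler's criterion: 27^{14} ≡ 28 (mod 29). Since this equals -1 (≡ 28), 27 is not a QR.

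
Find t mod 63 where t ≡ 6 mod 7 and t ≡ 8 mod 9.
M = 7 × 9 = 63. M₁ = 9, y₁ ≡ 4 mod 7. M₂ = 7, y₂ ≡ 4 mod 9. t = 6×9×4 + 8×7×4 ≡ 62 mod 63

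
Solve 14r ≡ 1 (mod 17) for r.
Since 17 is prime, by Fermat 14^(-1) ≡ 14^{15} ≡ 11 (mod 17). Verify: 14 × 11 = 154 ≡ 1 (mod 17)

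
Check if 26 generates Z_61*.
ord_61(26) divides 60. For each prime q|60: 26^{30}≡60, 26^{20}≡13, 26^{12}≡9, none ≡ 1. So 26 has order 60 and is a primitive root mod 61.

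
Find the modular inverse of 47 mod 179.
Since 179 is prime, by Fermat 47^(-1) ≡ 47^{177} ≡ 80 (mod 179). Verify: 47 × 80 = 3760 ≡ 1 (mod 179)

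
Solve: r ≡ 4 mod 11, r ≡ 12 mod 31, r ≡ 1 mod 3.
M = 11 × 31 × 3 = 1023. M₁ = 93, y₁ ≡ 9 mod 11. M₂ = 33, y₂ ≡ 16 mod 31. M₃ = 341, y₃ ≡ 2 mod 3. r = 4×93×9 + 12×33×16 + 1×341×2 ≡ 136 mod 1023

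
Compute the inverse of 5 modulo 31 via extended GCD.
Extended GCD: 5(-6) + 31(1) = 1. So 5^(-1) ≡ -6 ≡ 25 mod 31. Verify: 5 × 25 = 125 ≡ 1 mod 31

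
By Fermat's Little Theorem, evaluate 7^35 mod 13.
By Fermat: 7^{12} ≡ 1 mod 13. 35 = 2×12 + 11. So 7^{35} ≡ 7^{11} ≡ 2 mod 13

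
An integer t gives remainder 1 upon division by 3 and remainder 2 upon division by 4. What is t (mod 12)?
M = 3 × 4 = 12. M₁ = 4, y₁ ≡ 1 (mod 3). M₂ = 3, y₂ ≡ 3 (mod 4). t = 1×4×1 + 2×3×3 ≡ 10 (mod 12)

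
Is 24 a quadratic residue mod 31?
By Euler's criterion: 24^{15} ≡ 30 (mod 31). Since this equals -1 (≡ 30), 24 is not a QR.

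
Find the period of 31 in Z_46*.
Powers of 31 mod 46: 31^1≡31, 31^2≡41, 31^3≡29, 31^4≡25, 31^5≡39, 31^6≡13, 31^7≡35, 31^8≡27, 31^9≡9, 31^10≡3, 31^11≡1. Order = 11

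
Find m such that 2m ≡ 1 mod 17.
Since 17 is prime, by Fermat 2^(-1) ≡ 2^{15} ≡ 9 mod 17. Verify: 2 × 9 = 18 ≡ 1 mod 17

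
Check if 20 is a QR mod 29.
By Euler's criterion: 20^{14} ≡ 1 (mod 29). Since this equals 1, 20 is a QR.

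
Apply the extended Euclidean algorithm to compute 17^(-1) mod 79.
Extended GCD: 17(14) + 79(-3) = 1. So 17^(-1) ≡ 14 (mod 79). Verify: 17 × 14 = 238 ≡ 1 (mod 79)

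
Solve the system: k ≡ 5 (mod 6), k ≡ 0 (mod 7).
M = 6 × 7 = 42. M₁ = 7, y₁ ≡ 1 (mod 6). M₂ = 6, y₂ ≡ 6 (mod 7). k = 5×7×1 + 0×6×6 ≡ 35 (mod 42)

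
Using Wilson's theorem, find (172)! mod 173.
By Wilson's theorem, (172)! ≡ -1 ≡ 172 (mod 173)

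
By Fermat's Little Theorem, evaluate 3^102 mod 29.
By Fermat: 3^{28} ≡ 1 (mod 29). 102 = 3×28 + 18. So 3^{102} ≡ 3^{18} ≡ 6 (mod 29)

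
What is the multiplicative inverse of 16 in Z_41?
Since 41 is prime, by Fermat 16^(-1) ≡ 16^{39} ≡ 18 mod 41. Verify: 16 × 18 = 288 ≡ 1 mod 41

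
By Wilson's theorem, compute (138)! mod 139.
By Wilson's theorem, (138)! ≡ -1 ≡ 138 mod 139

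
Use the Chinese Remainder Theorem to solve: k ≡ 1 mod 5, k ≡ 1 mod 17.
M = 5 × 17 = 85. M₁ = 17, y₁ ≡ 3 mod 5. M₂ = 5, y₂ ≡ 7 mod 17. k = 1×17×3 + 1×5×7 ≡ 1 mod 85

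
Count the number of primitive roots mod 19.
There are φ(19-1) = φ(18) = 6 primitive roots modulo 19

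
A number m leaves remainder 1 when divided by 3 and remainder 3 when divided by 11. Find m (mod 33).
M = 3 × 11 = 33. M₁ = 11, y₁ ≡ 2 (mod 3). M₂ = 3, y₂ ≡ 4 (mod 11). m = 1×11×2 + 3×3×4 ≡ 25 (mod 33)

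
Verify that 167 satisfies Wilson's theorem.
(166)! mod 167 = 166. Since this equals -1 mod 167, Wilson confirms 167 is prime.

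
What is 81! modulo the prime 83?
(82)! = (81)! × (82) ≡ -1 mod 83. So (81)! ≡ -1 × (82)^(-1) ≡ (-1)×(-1) = 1 mod 83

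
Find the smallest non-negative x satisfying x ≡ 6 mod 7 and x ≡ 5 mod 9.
M = 7 × 9 = 63. M₁ = 9, y₁ ≡ 4 mod 7. M₂ = 7, y₂ ≡ 4 mod 9. x = 6×9×4 + 5×7×4 ≡ 41 mod 63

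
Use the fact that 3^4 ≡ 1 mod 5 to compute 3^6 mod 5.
By Fermat: 3^{4} ≡ 1 mod 5. So 3^{6} = 3^{4} · 3^{2} ≡ 3^{2} ≡ 4 mod 5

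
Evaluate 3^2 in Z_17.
3^{2} = 9 ≡ 9 mod 17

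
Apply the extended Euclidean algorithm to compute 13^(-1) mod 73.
Extended GCD: 13(-28) + 73(5) = 1. So 13^(-1) ≡ -28 ≡ 45 (mod 73). Verify: 13 × 45 = 585 ≡ 1 (mod 73)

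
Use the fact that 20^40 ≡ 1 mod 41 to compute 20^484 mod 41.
By Fermat: 20^{40} ≡ 1 mod 41. 484 ≡ 4 mod 40. So 20^{484} ≡ 20^{4} ≡ 18 mod 41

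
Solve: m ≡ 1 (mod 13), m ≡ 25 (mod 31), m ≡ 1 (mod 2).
M = 13 × 31 × 2 = 806. M₁ = 62, y₁ ≡ 4 (mod 13). M₂ = 26, y₂ ≡ 6 (mod 31). M₃ = 403, y₃ ≡ 1 (mod 2). m = 1×62×4 + 25×26×6 + 1×403×1 ≡ 521 (mod 806)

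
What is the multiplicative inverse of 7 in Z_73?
Since 73 is prime, by Fermat 7^(-1) ≡ 7^{71} ≡ 21 mod 73. Verify: 7 × 21 = 147 ≡ 1 mod 73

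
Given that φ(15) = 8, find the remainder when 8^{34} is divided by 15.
By Euler: 8^{8} ≡ 1 (mod 15) since gcd(8, 15) = 1. 34 = 4×8 + 2. So 8^{34} ≡ 8^{2} ≡ 4 (mod 15)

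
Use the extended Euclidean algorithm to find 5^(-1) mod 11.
Extended GCD: 5(-2) + 11(1) = 1. So 5^(-1) ≡ -2 ≡ 9 mod 11. Verify: 5 × 9 = 45 ≡ 1 mod 11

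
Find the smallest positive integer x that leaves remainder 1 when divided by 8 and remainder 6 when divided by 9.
M = 8 × 9 = 72. M₁ = 9, y₁ ≡ 1 mod 8. M₂ = 8, y₂ ≡ 8 mod 9. x = 1×9×1 + 6×8×8 ≡ 33 mod 72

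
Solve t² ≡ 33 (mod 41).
The square roots of 33 mod 41 are 19 and 22. Verify: 19² = 361 ≡ 33 (mod 41)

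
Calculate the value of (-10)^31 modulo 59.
By repeated squaring mod 59: (-10)^{1}≡49, (-10)^{2}≡41, (-10)^{4}≡29, (-10)^{8}≡15, (-10)^{16}≡48. Then (-10)^{31} = (-10)^{16+8+4+2+1} ≡ 48 × 15 × 29 × 41 × 49 ≡ 41 mod 59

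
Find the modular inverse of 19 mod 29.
Since 29 is prime, by Fermat 19^(-1) ≡ 19^{27} ≡ 26 mod 29. Verify: 19 × 26 = 494 ≡ 1 mod 29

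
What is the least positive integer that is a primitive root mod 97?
g = 5. For each prime q|96: 5^{48}≡96, 5^{32}≡35, none ≡ 1, so ord_97(5) = 96 and 5 is a primitive root.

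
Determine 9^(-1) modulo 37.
Since 37 is prime, by Fermat 9^(-1) ≡ 9^{35} ≡ 33 (mod 37). Verify: 9 × 33 = 297 ≡ 1 (mod 37)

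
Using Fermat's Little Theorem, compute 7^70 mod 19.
By Fermat: 7^{18} ≡ 1 (mod 19). 70 = 3×18 + 16. So 7^{70} ≡ 7^{16} ≡ 7 (mod 19)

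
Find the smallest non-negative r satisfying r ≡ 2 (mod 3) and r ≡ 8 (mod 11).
M = 3 × 11 = 33. M₁ = 11, y₁ ≡ 2 (mod 3). M₂ = 3, y₂ ≡ 4 (mod 11). r = 2×11×2 + 8×3×4 ≡ 8 (mod 33)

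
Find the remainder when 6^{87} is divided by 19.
By Fermat: 6^{18} ≡ 1 (mod 19). 87 = 4×18 + 15. So 6^{87} ≡ 6^{15} ≡ 11 (mod 19)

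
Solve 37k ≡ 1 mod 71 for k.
Since 71 is prime, by Fermat 37^(-1) ≡ 37^{69} ≡ 48 mod 71. Verify: 37 × 48 = 1776 ≡ 1 mod 71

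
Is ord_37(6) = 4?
Powers of 6 mod 37: 6^1≡6, 6^2≡36, 6^3≡31, 6^4≡1. First k with 6^k≡1 is k=4. Yes, ord_37(6) = 4.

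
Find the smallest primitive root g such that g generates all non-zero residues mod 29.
g = 2. Powers: [2, 4, 8, 16, 3, 6, ...] generates all 28 non-zero residues.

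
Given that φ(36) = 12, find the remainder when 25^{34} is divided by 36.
By Euler: 25^{12} ≡ 1 mod 36 since gcd(25, 36) = 1. 34 = 2×12 + 10. So 25^{34} ≡ 25^{10} ≡ 25 mod 36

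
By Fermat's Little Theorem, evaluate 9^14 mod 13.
By Fermat: 9^{12} ≡ 1 mod 13. So 9^{14} = 9^{12} · 9^{2} ≡ 9^{2} ≡ 3 mod 13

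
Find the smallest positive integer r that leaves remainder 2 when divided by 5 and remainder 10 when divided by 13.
M = 5 × 13 = 65. M₁ = 13, y₁ ≡ 2 (mod 5). M₂ = 5, y₂ ≡ 8 (mod 13). r = 2×13×2 + 10×5×8 ≡ 62 (mod 65)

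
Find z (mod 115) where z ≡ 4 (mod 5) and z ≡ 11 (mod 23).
M = 5 × 23 = 115. M₁ = 23, y₁ ≡ 2 (mod 5). M₂ = 5, y₂ ≡ 14 (mod 23). z = 4×23×2 + 11×5×14 ≡ 34 (mod 115)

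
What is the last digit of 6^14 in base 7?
Using Fermat: 6^{6} ≡ 1 (mod 7). 14 ≡ 2 (mod 6). So 6^{14} ≡ 6^{2} ≡ 1 (mod 7)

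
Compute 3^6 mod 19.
By repeated squaring (mod 19): 3^{1}≡3, 3^{2}≡9, 3^{4}≡5. Then 3^{6} = 3^{4+2} ≡ 5 × 9 ≡ 7 (mod 19)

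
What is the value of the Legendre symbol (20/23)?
(20/23) = 20^{11} mod 23 = -1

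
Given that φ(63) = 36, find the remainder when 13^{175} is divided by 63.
By Euler: 13^{36} ≡ 1 (mod 63) since gcd(13, 63) = 1. 175 = 4×36 + 31. So 13^{175} ≡ 13^{31} ≡ 13 (mod 63)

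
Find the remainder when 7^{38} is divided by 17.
By Fermat: 7^{16} ≡ 1 (mod 17). 38 = 2×16 + 6. So 7^{38} ≡ 7^{6} ≡ 9 (mod 17)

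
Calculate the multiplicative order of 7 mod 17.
Powers of 7 mod 17: 7^1≡7, 7^2≡15, 7^3≡3, 7^4≡4, 7^5≡11, 7^6≡9, 7^7≡12, 7^8≡16, 7^9≡10, 7^10≡2, 7^11≡14, 7^12≡13, 7^13≡6, 7^14≡8, 7^15≡5, 7^16≡1. ord_17(7) = 16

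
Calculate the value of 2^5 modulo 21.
By repeated squaring mod 21: 2^{1}≡2, 2^{2}≡4, 2^{4}≡16. Then 2^{5} = 2^{4+1} ≡ 16 × 2 ≡ 11 mod 21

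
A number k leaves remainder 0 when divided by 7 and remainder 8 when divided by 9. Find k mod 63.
M = 7 × 9 = 63. M₁ = 9, y₁ ≡ 4 mod 7. M₂ = 7, y₂ ≡ 4 mod 9. k = 0×9×4 + 8×7×4 ≡ 35 mod 63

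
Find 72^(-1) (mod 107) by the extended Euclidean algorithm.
Extended GCD: 72(-52) + 107(35) = 1. So 72^(-1) ≡ -52 ≡ 55 (mod 107). Verify: 72 × 55 = 3960 ≡ 1 (mod 107)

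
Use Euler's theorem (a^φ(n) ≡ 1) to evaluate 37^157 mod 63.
By Euler: 37^{36} ≡ 1 (mod 63) since gcd(37, 63) = 1. 157 = 4×36 + 13. So 37^{157} ≡ 37^{13} ≡ 37 (mod 63)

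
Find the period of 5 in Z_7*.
Powers of 5 mod 7: 5^1≡5, 5^2≡4, 5^3≡6, 5^4≡2, 5^5≡3, 5^6≡1. So the order of 5 is 6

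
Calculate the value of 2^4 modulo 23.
2^{4} = 16 ≡ 16 (mod 23)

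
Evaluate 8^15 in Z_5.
Using Fermat: 8^{4} ≡ 1 mod 5. 15 ≡ 3 mod 4. So 8^{15} ≡ 8^{3} ≡ 2 mod 5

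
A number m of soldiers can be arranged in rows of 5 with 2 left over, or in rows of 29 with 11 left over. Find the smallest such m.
M = 5 × 29 = 145. M₁ = 29, y₁ ≡ 4 mod 5. M₂ = 5, y₂ ≡ 6 mod 29. m = 2×29×4 + 11×5×6 ≡ 127 mod 145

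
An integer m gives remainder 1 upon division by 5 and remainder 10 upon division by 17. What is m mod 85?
M = 5 × 17 = 85. M₁ = 17, y₁ ≡ 3 mod 5. M₂ = 5, y₂ ≡ 7 mod 17. m = 1×17×3 + 10×5×7 ≡ 61 mod 85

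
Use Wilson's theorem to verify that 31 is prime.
(30)! mod 31 = 30. Since this equals -1 (mod 31), Wilson confirms 31 is prime.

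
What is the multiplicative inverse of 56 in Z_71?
Since 71 is prime, by Fermat 56^(-1) ≡ 56^{69} ≡ 52 (mod 71). Verify: 56 × 52 = 2912 ≡ 1 (mod 71)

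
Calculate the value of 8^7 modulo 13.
By repeated squaring mod 13: 8^{1}≡8, 8^{2}≡12, 8^{4}≡1. Then 8^{7} = 8^{4+2+1} ≡ 1 × 12 × 8 ≡ 5 mod 13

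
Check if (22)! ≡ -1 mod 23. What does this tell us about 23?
(22)! mod 23 = 22. Since this equals -1 mod 23, Wilson confirms 23 is prime.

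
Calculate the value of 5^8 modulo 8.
By repeated squaring mod 8: 5^{1}≡5, 5^{2}≡1, 5^{4}≡1, 5^{8}≡1. So 5^{8} ≡ 1 mod 8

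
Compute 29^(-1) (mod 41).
Since 41 is prime, by Fermat 29^(-1) ≡ 29^{39} ≡ 17 (mod 41). Verify: 29 × 17 = 493 ≡ 1 (mod 41)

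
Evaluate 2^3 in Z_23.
2^{3} = 8 ≡ 8 (mod 23)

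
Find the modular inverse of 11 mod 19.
Since 19 is prime, by Fermat 11^(-1) ≡ 11^{17} ≡ 7 (mod 19). Verify: 11 × 7 = 77 ≡ 1 (mod 19)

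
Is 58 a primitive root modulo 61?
58^{5} ≡ 1 (mod 61) and 5 < 60, so ord_61(58) = 5 ≠ 60 and 58 is not a primitive root.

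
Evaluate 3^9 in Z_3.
By repeated squaring mod 3: 3^{1}≡0, 3^{2}≡0, 3^{4}≡0, 3^{8}≡0. Then 3^{9} = 3^{8+1} ≡ 0 × 0 ≡ 0 mod 3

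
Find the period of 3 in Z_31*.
Powers of 3 mod 31: 3^1≡3, 3^2≡9, 3^3≡27, 3^4≡19, 3^5≡26, 3^6≡16, 3^7≡17, 3^8≡20, 3^9≡29, 3^10≡25, 3^11≡13, 3^12≡8, 3^13≡24, 3^14≡10, 3^15≡30, 3^16≡28, 3^17≡22, 3^18≡4, 3^19≡12, 3^20≡5, 3^21≡15, 3^22≡14, 3^23≡11, 3^24≡2, 3^25≡6, 3^26≡18, 3^27≡23, 3^28≡7, 3^29≡21, 3^30≡1. So the order of 3 is 30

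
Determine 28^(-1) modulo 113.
Since 113 is prime, by Fermat 28^(-1) ≡ 28^{111} ≡ 109 (mod 113). Verify: 28 × 109 = 3052 ≡ 1 (mod 113)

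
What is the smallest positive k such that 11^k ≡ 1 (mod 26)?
Powers of 11 mod 26: 11^1≡11, 11^2≡17, 11^3≡5, 11^4≡3, 11^5≡7, 11^6≡25, 11^7≡15, 11^8≡9, 11^9≡21, 11^10≡23, 11^11≡19, 11^12≡1. ord_26(11) = 12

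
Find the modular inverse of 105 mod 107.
Since 107 is prime, by Fermat 105^(-1) ≡ 105^{105} ≡ 53 mod 107. Verify: 105 × 53 = 5565 ≡ 1 mod 107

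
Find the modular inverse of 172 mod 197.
Since 197 is prime, by Fermat 172^(-1) ≡ 172^{195} ≡ 63 mod 197. Verify: 172 × 63 = 10836 ≡ 1 mod 197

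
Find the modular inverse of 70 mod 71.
Since 71 is prime, by Fermat 70^(-1) ≡ 70^{69} ≡ 70 mod 71. Verify: 70 × 70 = 4900 ≡ 1 mod 71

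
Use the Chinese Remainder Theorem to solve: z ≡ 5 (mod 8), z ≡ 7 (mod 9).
M = 8 × 9 = 72. M₁ = 9, y₁ ≡ 1 (mod 8). M₂ = 8, y₂ ≡ 8 (mod 9). z = 5×9×1 + 7×8×8 ≡ 61 (mod 72)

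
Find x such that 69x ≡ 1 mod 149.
Since 149 is prime, by Fermat 69^(-1) ≡ 69^{147} ≡ 54 mod 149. Verify: 69 × 54 = 3726 ≡ 1 mod 149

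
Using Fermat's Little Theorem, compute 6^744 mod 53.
By Fermat: 6^{52} ≡ 1 (mod 53). 744 ≡ 16 (mod 52). So 6^{744} ≡ 6^{16} ≡ 49 (mod 53)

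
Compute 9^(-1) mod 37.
Since 37 is prime, by Fermat 9^(-1) ≡ 9^{35} ≡ 33 mod 37. Verify: 9 × 33 = 297 ≡ 1 mod 37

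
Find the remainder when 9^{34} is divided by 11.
By Fermat: 9^{10} ≡ 1 mod 11. 34 = 3×10 + 4. So 9^{34} ≡ 9^{4} ≡ 5 mod 11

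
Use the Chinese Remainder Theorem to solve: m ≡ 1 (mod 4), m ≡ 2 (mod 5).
M = 4 × 5 = 20. M₁ = 5, y₁ ≡ 1 (mod 4). M₂ = 4, y₂ ≡ 4 (mod 5). m = 1×5×1 + 2×4×4 ≡ 17 (mod 20)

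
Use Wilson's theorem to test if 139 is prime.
(138)! mod 139 = 138. Since 138 ≡ -1 (mod 139), 139 is prime.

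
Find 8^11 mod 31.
By repeated squaring mod 31: 8^{1}≡8, 8^{2}≡2, 8^{4}≡4, 8^{8}≡16. Then 8^{11} = 8^{8+2+1} ≡ 16 × 2 × 8 ≡ 8 mod 31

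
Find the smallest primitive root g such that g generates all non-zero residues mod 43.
g = 3. Powers: [3, 9, 27, 38, 28, 41, ...] generates all 42 non-zero residues.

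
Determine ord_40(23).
Powers of 23 mod 40: 23^1≡23, 23^2≡9, 23^3≡7, 23^4≡1. Order = 4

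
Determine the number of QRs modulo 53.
For prime 53, there are (p-1)/2 = (53-1)/2 = 26 quadratic residues (excluding 0).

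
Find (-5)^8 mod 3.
Using Fermat: (-5)^{2} ≡ 1 mod 3. 8 ≡ 0 mod 2. So (-5)^{8} ≡ (-5)^{0} ≡ 1 mod 3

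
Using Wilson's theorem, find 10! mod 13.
(12)! = (10)! × (11) × (12) ≡ -1 (mod 13). So (10)! ≡ -1 × [(12)(11)]^(-1) ≡ 6 (mod 13)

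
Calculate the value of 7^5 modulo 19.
By repeated squaring (mod 19): 7^{1}≡7, 7^{2}≡11, 7^{4}≡7. Then 7^{5} = 7^{4+1} ≡ 7 × 7 ≡ 11 (mod 19)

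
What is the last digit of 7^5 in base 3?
Using Fermat: 7^{2} ≡ 1 mod 3. 5 ≡ 1 mod 2. So 7^{5} ≡ 7^{1} ≡ 1 mod 3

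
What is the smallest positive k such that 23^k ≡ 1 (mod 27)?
Powers of 23 mod 27: 23^1≡23, 23^2≡16, 23^3≡17, 23^4≡13, 23^5≡2, 23^6≡19, 23^7≡5, 23^8≡7, 23^9≡26, 23^10≡4, 23^11≡11, 23^12≡10, 23^13≡14, 23^14≡25, 23^15≡8, 23^16≡22, 23^17≡20, 23^18≡1. So the order of 23 is 18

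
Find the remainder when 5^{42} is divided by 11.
By Fermat: 5^{10} ≡ 1 mod 11. 42 = 4×10 + 2. So 5^{42} ≡ 5^{2} ≡ 3 mod 11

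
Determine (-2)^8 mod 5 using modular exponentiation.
Using Fermat: (-2)^{4} ≡ 1 (mod 5). 8 ≡ 0 (mod 4). So (-2)^{8} ≡ (-2)^{0} ≡ 1 (mod 5)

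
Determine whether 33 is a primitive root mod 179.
ord_179(33) divides 178. For each prime q|178: 33^{89}≡178, 33^{2}≡15, none ≡ 1. So 33 has order 178 and is a primitive root mod 179.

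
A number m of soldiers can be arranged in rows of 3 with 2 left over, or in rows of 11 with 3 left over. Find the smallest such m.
M = 3 × 11 = 33. M₁ = 11, y₁ ≡ 2 mod 3. M₂ = 3, y₂ ≡ 4 mod 11. m = 2×11×2 + 3×3×4 ≡ 14 mod 33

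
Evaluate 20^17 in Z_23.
By repeated squaring (mod 23): 20^{1}≡20, 20^{2}≡9, 20^{4}≡12, 20^{8}≡6, 20^{16}≡13. Then 20^{17} = 20^{16+1} ≡ 13 × 20 ≡ 7 (mod 23)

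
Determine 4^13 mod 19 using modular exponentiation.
By repeated squaring (mod 19): 4^{1}≡4, 4^{2}≡16, 4^{4}≡9, 4^{8}≡5. Then 4^{13} = 4^{8+4+1} ≡ 5 × 9 × 4 ≡ 9 (mod 19)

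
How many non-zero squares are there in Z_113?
For prime 113, there are (p-1)/2 = (113-1)/2 = 56 quadratic residues (excluding 0).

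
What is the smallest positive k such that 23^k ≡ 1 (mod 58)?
Powers of 23 mod 58: 23^1≡23, 23^2≡7, 23^3≡45, 23^4≡49, 23^5≡25, 23^6≡53, 23^7≡1. Order = 7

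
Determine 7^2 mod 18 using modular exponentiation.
7^{2} = 49 ≡ 13 mod 18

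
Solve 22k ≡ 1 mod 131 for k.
Since 131 is prime, by Fermat 22^(-1) ≡ 22^{129} ≡ 6 mod 131. Verify: 22 × 6 = 132 ≡ 1 mod 131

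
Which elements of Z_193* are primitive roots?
There are φ(192) = 64 primitive roots mod 193: {5, 10, 15, 17, 19, 22, 26, 30, 34, 37, 38, 40, 41, 44, 45, 47, 51, 52, 53, 57, 58, 61, 66, 70, 73, 77, 78, 79, 80, 82, 90, 91, 102, 103, 111, 113, 114, 115, 116, 120, 123, 127, 132, 135, 136, 140, 141, 142, 146, 148, 149, 152, 153, 155, 156, 159, 163, 167, 171, 174, 176, 178, 183, 188}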